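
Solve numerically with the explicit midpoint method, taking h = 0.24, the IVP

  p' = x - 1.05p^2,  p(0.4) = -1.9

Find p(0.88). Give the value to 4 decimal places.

-7.5135

Midpoint: k1 = f(x_n, p_n); k2 = f(x_n + h/2, p_n + (h/2)·k1); p_{n+1} = p_n + h·k2.
x=0.400000, p=-1.900000:
  k1 = f(0.400000, -1.900000) = -3.390500
  k2 = f(0.520000, -2.306860) = -5.067683
  p ← -1.900000 + 0.24·(-5.067683) = -3.116244
x=0.640000, p=-3.116244:
  k1 = f(0.640000, -3.116244) = -9.556525
  k2 = f(0.760000, -4.263027) = -18.322069
  p ← -3.116244 + 0.24·(-18.322069) = -7.513541
p(0.88) ≈ -7.5135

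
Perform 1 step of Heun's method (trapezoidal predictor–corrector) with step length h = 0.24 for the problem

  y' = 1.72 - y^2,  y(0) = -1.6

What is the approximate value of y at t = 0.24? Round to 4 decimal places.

Heun: k1 = f(t_n, y_n); k2 = f(t_n + h, y_n + h·k1); y_{n+1} = y_n + (h/2)·(k1 + k2).
t=0.000000, y=-1.600000:
  k1 = f(0.000000, -1.600000) = -0.840000
  k2 = f(0.240000, -1.801600) = -1.525763
  y ← -1.600000 + (0.24/2)·(-0.840000 + (-1.525763)) = -1.883892
y(0.24) ≈ -1.8839

-1.8839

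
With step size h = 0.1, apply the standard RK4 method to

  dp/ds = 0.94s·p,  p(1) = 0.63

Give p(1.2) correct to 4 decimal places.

0.7747

RK4: k1 = f(s_n, p_n); k2 = f(s_n + h/2, p_n + (h/2)·k1); k3 = f(s_n + h/2, p_n + (h/2)·k2); k4 = f(s_n + h, p_n + h·k3); p_{n+1} = p_n + (h/6)·(k1 + 2k2 + 2k3 + k4).
s=1.000000, p=0.630000:
  k1 = f(1.000000, 0.630000) = 0.592200
  k2 = f(1.050000, 0.659610) = 0.651035
  k3 = f(1.050000, 0.662552) = 0.653939
  k4 = f(1.100000, 0.695394) = 0.719037
  p ← 0.630000 + (0.1/6)·(k1 + 2k2 + 2k3 + k4) = 0.695353
s=1.100000, p=0.695353:
  k1 = f(1.100000, 0.695353) = 0.718995
  k2 = f(1.150000, 0.731303) = 0.790538
  k3 = f(1.150000, 0.734880) = 0.794405
  k4 = f(1.200000, 0.774794) = 0.873967
  p ← 0.695353 + (0.1/6)·(k1 + 2k2 + 2k3 + k4) = 0.774734
p(1.2) ≈ 0.7747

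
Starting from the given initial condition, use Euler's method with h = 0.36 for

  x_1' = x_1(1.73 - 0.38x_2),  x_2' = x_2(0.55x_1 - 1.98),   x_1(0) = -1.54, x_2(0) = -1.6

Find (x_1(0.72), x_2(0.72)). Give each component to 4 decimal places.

Euler on (x_1,x_2): x_1_{n+1} = x_1_n + h·x_1', x_2_{n+1} = x_2_n + h·x_2'.
0.000000: (-1.540000, -1.600000); f=(-3.600520, 4.523200) → (-2.836187, 0.028352)
0.360000: (-2.836187, 0.028352); f=(-4.876047, -0.100363) → (-4.591564, -0.007779)
(x_1(0.72), x_2(0.72)) ≈ (-4.5916, -0.0078)

-4.5916, -0.0078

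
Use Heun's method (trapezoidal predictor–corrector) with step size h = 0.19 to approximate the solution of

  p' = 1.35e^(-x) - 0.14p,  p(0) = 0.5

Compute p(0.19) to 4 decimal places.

0.7178

Heun: k1 = f(x_n, p_n); k2 = f(x_n + h, p_n + h·k1); p_{n+1} = p_n + (h/2)·(k1 + k2).
x=0.000000, p=0.500000:
  k1 = f(0.000000, 0.500000) = 1.280000
  k2 = f(0.190000, 0.743200) = 1.012347
  p ← 0.500000 + (0.19/2)·(1.280000 + 1.012347) = 0.717773
p(0.19) ≈ 0.7178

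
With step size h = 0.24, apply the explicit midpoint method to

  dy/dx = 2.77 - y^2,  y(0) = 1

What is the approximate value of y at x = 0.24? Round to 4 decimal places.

1.3120

Midpoint: k1 = f(x_n, y_n); k2 = f(x_n + h/2, y_n + (h/2)·k1); y_{n+1} = y_n + h·k2.
x=0.000000, y=1.000000:
  k1 = f(0.000000, 1.000000) = 1.770000
  k2 = f(0.120000, 1.212400) = 1.300086
  y ← 1.000000 + 0.24·1.300086 = 1.312021
y(0.24) ≈ 1.3120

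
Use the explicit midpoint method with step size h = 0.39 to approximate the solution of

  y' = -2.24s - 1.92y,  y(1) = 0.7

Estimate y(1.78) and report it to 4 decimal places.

-1.1133

Midpoint: k1 = f(s_n, y_n); k2 = f(s_n + h/2, y_n + (h/2)·k1); y_{n+1} = y_n + h·k2.
s=1.000000, y=0.700000:
  k1 = f(1.000000, 0.700000) = -3.584000
  k2 = f(1.195000, 0.001120) = -2.678950
  y ← 0.700000 + 0.39·(-2.678950) = -0.344791
s=1.390000, y=-0.344791:
  k1 = f(1.390000, -0.344791) = -2.451602
  k2 = f(1.585000, -0.822853) = -1.970522
  y ← -0.344791 + 0.39·(-1.970522) = -1.113294
y(1.78) ≈ -1.1133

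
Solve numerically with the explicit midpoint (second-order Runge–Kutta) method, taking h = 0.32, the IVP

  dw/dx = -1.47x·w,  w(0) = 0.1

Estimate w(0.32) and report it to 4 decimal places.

Midpoint: k1 = f(x_n, w_n); k2 = f(x_n + h/2, w_n + (h/2)·k1); w_{n+1} = w_n + h·k2.
x=0.000000, w=0.100000:
  k1 = f(0.000000, 0.100000) = 0.000000
  k2 = f(0.160000, 0.100000) = -0.023520
  w ← 0.100000 + 0.32·(-0.023520) = 0.092474
w(0.32) ≈ 0.0925

0.0925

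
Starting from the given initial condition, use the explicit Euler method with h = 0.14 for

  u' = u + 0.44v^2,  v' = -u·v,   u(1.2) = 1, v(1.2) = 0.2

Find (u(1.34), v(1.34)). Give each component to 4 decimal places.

Euler on (u,v): u_{n+1} = u_n + h·u', v_{n+1} = v_n + h·v'.
1.200000: (1.000000, 0.200000); f=(1.017600, -0.200000) → (1.142464, 0.172000)
(u(1.34), v(1.34)) ≈ (1.1425, 0.1720)

1.1425, 0.1720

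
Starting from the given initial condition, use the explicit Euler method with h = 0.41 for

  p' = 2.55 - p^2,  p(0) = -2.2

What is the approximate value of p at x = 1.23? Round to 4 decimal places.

Euler: p_{n+1} = p_n + h·f(x_n, p_n).
x=0.000000, p=-2.200000: f=-2.290000 → p ← -2.200000 + 0.41·(-2.290000) = -3.138900
x=0.410000, p=-3.138900: f=-7.302693 → p ← -3.138900 + 0.41·(-7.302693) = -6.133004
x=0.820000, p=-6.133004: f=-35.063741 → p ← -6.133004 + 0.41·(-35.063741) = -20.509138
p(1.23) ≈ -20.5091

-20.5091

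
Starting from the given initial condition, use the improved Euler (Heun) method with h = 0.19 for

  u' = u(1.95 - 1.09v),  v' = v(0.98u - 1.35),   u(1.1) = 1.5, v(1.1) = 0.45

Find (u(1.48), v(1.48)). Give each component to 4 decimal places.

2.5657, 0.5605

Heun on (u,v): k1 = f(t_n, state_n); k2 = f(t_n + h, state_n + h·k1); state_{n+1} = state_n + (h/2)·(k1 + k2).
1.100000: (1.500000, 0.450000)
  k1 = (2.189250, 0.054000)
  predictor → (1.915957, 0.460260)
  k2 = (2.774913, 0.242851)
  → (1.971595, 0.478201)
1.290000: (1.971595, 0.478201)
  k1 = (2.816939, 0.278391)
  predictor → (2.506814, 0.531095)
  k2 = (3.437108, 0.587751)
  → (2.565730, 0.560484)
(u(1.48), v(1.48)) ≈ (2.5657, 0.5605)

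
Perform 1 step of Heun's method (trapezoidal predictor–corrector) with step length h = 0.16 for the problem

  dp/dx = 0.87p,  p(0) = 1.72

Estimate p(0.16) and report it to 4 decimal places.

1.9761

Heun: k1 = f(x_n, p_n); k2 = f(x_n + h, p_n + h·k1); p_{n+1} = p_n + (h/2)·(k1 + k2).
x=0.000000, p=1.720000:
  k1 = f(0.000000, 1.720000) = 1.496400
  k2 = f(0.160000, 1.959424) = 1.704699
  p ← 1.720000 + (0.16/2)·(1.496400 + 1.704699) = 1.976088
p(0.16) ≈ 1.9761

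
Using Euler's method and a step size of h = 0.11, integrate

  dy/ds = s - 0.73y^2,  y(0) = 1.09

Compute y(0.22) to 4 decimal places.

Euler: y_{n+1} = y_n + h·f(s_n, y_n).
s=0.000000, y=1.090000: f=-0.867313 → y ← 1.090000 + 0.11·(-0.867313) = 0.994596
s=0.110000, y=0.994596: f=-0.612131 → y ← 0.994596 + 0.11·(-0.612131) = 0.927261
y(0.22) ≈ 0.9273

0.9273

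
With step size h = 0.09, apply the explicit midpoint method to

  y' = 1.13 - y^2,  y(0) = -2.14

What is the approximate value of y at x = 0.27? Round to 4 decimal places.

-4.0698

Midpoint: k1 = f(x_n, y_n); k2 = f(x_n + h/2, y_n + (h/2)·k1); y_{n+1} = y_n + h·k2.
x=0.000000, y=-2.140000:
  k1 = f(0.000000, -2.140000) = -3.449600
  k2 = f(0.045000, -2.295232) = -4.138090
  y ← -2.140000 + 0.09·(-4.138090) = -2.512428
x=0.090000, y=-2.512428:
  k1 = f(0.090000, -2.512428) = -5.182295
  k2 = f(0.135000, -2.745631) = -6.408492
  y ← -2.512428 + 0.09·(-6.408492) = -3.089192
x=0.180000, y=-3.089192:
  k1 = f(0.180000, -3.089192) = -8.413109
  k2 = f(0.225000, -3.467782) = -10.895514
  y ← -3.089192 + 0.09·(-10.895514) = -4.069789
y(0.27) ≈ -4.0698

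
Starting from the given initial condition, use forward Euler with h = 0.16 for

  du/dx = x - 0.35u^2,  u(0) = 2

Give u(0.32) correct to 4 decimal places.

1.6250

Euler: u_{n+1} = u_n + h·f(x_n, u_n).
x=0.000000, u=2.000000: f=-1.400000 → u ← 2.000000 + 0.16·(-1.400000) = 1.776000
x=0.160000, u=1.776000: f=-0.943962 → u ← 1.776000 + 0.16·(-0.943962) = 1.624966
u(0.32) ≈ 1.6250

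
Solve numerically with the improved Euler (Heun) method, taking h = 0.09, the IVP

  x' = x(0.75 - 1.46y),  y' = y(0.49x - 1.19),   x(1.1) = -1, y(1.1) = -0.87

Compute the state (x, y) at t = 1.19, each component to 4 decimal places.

-1.1881, -0.7454

Heun on (x,y): k1 = f(t_n, state_n); k2 = f(t_n + h, state_n + h·k1); state_{n+1} = state_n + (h/2)·(k1 + k2).
1.100000: (-1.000000, -0.870000)
  k1 = (-2.020200, 1.461600)
  predictor → (-1.181818, -0.738456)
  k2 = (-2.160536, 1.306396)
  → (-1.188133, -0.745440)
(x(1.19), y(1.19)) ≈ (-1.1881, -0.7454)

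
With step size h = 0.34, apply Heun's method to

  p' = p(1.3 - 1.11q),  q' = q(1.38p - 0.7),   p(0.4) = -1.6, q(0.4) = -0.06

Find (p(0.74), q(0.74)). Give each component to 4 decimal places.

-2.4899, -0.0299

Heun on (p,q): k1 = f(x_n, state_n); k2 = f(x_n + h, state_n + h·k1); state_{n+1} = state_n + (h/2)·(k1 + k2).
0.400000: (-1.600000, -0.060000)
  k1 = (-2.186560, 0.174480)
  predictor → (-2.343430, -0.000677)
  k2 = (-3.048220, 0.002662)
  → (-2.489913, -0.029886)
(p(0.74), q(0.74)) ≈ (-2.4899, -0.0299)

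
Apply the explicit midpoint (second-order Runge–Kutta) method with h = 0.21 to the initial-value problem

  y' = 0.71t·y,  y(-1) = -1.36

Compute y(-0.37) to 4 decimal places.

Midpoint: k1 = f(t_n, y_n); k2 = f(t_n + h/2, y_n + (h/2)·k1); y_{n+1} = y_n + h·k2.
t=-1.000000, y=-1.360000:
  k1 = f(-1.000000, -1.360000) = 0.965600
  k2 = f(-0.895000, -1.258612) = 0.799785
  y ← -1.360000 + 0.21·0.799785 = -1.192045
t=-0.790000, y=-1.192045:
  k1 = f(-0.790000, -1.192045) = 0.668618
  k2 = f(-0.685000, -1.121840) = 0.545607
  y ← -1.192045 + 0.21·0.545607 = -1.077468
t=-0.580000, y=-1.077468:
  k1 = f(-0.580000, -1.077468) = 0.443701
  k2 = f(-0.475000, -1.030879) = 0.347664
  y ← -1.077468 + 0.21·0.347664 = -1.004458
y(-0.37) ≈ -1.0045

-1.0045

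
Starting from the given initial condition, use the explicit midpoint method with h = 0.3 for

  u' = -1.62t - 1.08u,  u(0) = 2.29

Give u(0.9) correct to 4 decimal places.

0.3873

Midpoint: k1 = f(t_n, u_n); k2 = f(t_n + h/2, u_n + (h/2)·k1); u_{n+1} = u_n + h·k2.
t=0.000000, u=2.290000:
  k1 = f(0.000000, 2.290000) = -2.473200
  k2 = f(0.150000, 1.919020) = -2.315542
  u ← 2.290000 + 0.3·(-2.315542) = 1.595338
t=0.300000, u=1.595338:
  k1 = f(0.300000, 1.595338) = -2.208965
  k2 = f(0.450000, 1.263993) = -2.094112
  u ← 1.595338 + 0.3·(-2.094112) = 0.967104
t=0.600000, u=0.967104:
  k1 = f(0.600000, 0.967104) = -2.016472
  k2 = f(0.750000, 0.664633) = -1.932804
  u ← 0.967104 + 0.3·(-1.932804) = 0.387263
u(0.9) ≈ 0.3873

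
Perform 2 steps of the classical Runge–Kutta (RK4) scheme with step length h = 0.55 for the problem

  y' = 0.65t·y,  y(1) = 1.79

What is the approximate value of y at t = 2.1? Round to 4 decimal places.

RK4: k1 = f(t_n, y_n); k2 = f(t_n + h/2, y_n + (h/2)·k1); k3 = f(t_n + h/2, y_n + (h/2)·k2); k4 = f(t_n + h, y_n + h·k3); y_{n+1} = y_n + (h/6)·(k1 + 2k2 + 2k3 + k4).
t=1.000000, y=1.790000:
  k1 = f(1.000000, 1.790000) = 1.163500
  k2 = f(1.275000, 2.109962) = 1.748631
  k3 = f(1.275000, 2.270874) = 1.881987
  k4 = f(1.550000, 2.825093) = 2.846281
  y ← 1.790000 + (0.55/6)·(k1 + 2k2 + 2k3 + k4) = 2.823177
t=1.550000, y=2.823177:
  k1 = f(1.550000, 2.823177) = 2.844350
  k2 = f(1.825000, 3.605373) = 4.276874
  k3 = f(1.825000, 3.999317) = 4.744190
  k4 = f(2.100000, 5.432481) = 7.415336
  y ← 2.823177 + (0.55/6)·(k1 + 2k2 + 2k3 + k4) = 5.417509
y(2.1) ≈ 5.4175

5.4175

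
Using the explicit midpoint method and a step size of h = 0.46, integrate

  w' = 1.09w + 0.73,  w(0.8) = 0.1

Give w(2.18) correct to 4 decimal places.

2.6460

Midpoint: k1 = f(t_n, w_n); k2 = f(t_n + h/2, w_n + (h/2)·k1); w_{n+1} = w_n + h·k2.
t=0.800000, w=0.100000:
  k1 = f(0.800000, 0.100000) = 0.839000
  k2 = f(1.030000, 0.292970) = 1.049337
  w ← 0.100000 + 0.46·1.049337 = 0.582695
t=1.260000, w=0.582695:
  k1 = f(1.260000, 0.582695) = 1.365138
  k2 = f(1.490000, 0.896677) = 1.707378
  w ← 0.582695 + 0.46·1.707378 = 1.368089
t=1.720000, w=1.368089:
  k1 = f(1.720000, 1.368089) = 2.221217
  k2 = f(1.950000, 1.878969) = 2.778076
  w ← 1.368089 + 0.46·2.778076 = 2.646004
w(2.18) ≈ 2.6460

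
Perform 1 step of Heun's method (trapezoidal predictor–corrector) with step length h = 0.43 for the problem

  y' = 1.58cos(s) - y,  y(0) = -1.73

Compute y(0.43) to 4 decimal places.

-0.6436

Heun: k1 = f(s_n, y_n); k2 = f(s_n + h, y_n + h·k1); y_{n+1} = y_n + (h/2)·(k1 + k2).
s=0.000000, y=-1.730000:
  k1 = f(0.000000, -1.730000) = 3.310000
  k2 = f(0.430000, -0.306700) = 1.742866
  y ← -1.730000 + (0.43/2)·(3.310000 + 1.742866) = -0.643634
y(0.43) ≈ -0.6436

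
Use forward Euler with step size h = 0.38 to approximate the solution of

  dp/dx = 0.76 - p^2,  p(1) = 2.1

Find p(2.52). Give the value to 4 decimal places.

0.8639

Euler: p_{n+1} = p_n + h·f(x_n, p_n).
x=1.000000, p=2.100000: f=-3.650000 → p ← 2.100000 + 0.38·(-3.650000) = 0.713000
x=1.380000, p=0.713000: f=0.251631 → p ← 0.713000 + 0.38·0.251631 = 0.808620
x=1.760000, p=0.808620: f=0.106134 → p ← 0.808620 + 0.38·0.106134 = 0.848951
x=2.140000, p=0.848951: f=0.039283 → p ← 0.848951 + 0.38·0.039283 = 0.863878
p(2.52) ≈ 0.8639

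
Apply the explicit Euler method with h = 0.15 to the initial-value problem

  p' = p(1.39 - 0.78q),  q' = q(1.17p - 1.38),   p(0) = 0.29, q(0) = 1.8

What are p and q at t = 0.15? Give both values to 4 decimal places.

Euler on (p,q): p_{n+1} = p_n + h·p', q_{n+1} = q_n + h·q'.
0.000000: (0.290000, 1.800000); f=(-0.004060, -1.873260) → (0.289391, 1.519011)
(p(0.15), q(0.15)) ≈ (0.2894, 1.5190)

0.2894, 1.5190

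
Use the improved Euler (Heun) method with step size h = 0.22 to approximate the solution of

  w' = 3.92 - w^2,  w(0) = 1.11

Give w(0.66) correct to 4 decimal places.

1.8575

Heun: k1 = f(x_n, w_n); k2 = f(x_n + h, w_n + h·k1); w_{n+1} = w_n + (h/2)·(k1 + k2).
x=0.000000, w=1.110000:
  k1 = f(0.000000, 1.110000) = 2.687900
  k2 = f(0.220000, 1.701338) = 1.025449
  w ← 1.110000 + (0.22/2)·(2.687900 + 1.025449) = 1.518468
x=0.220000, w=1.518468:
  k1 = f(0.220000, 1.518468) = 1.614254
  k2 = f(0.440000, 1.873604) = 0.409607
  w ← 1.518468 + (0.22/2)·(1.614254 + 0.409607) = 1.741093
x=0.440000, w=1.741093:
  k1 = f(0.440000, 1.741093) = 0.888595
  k2 = f(0.660000, 1.936584) = 0.169643
  w ← 1.741093 + (0.22/2)·(0.888595 + 0.169643) = 1.857499
w(0.66) ≈ 1.8575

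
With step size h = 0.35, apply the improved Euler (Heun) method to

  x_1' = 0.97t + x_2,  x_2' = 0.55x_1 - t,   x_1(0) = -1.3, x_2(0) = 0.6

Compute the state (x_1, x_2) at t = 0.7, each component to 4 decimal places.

Heun on (x_1,x_2): k1 = f(t_n, state_n); k2 = f(t_n + h, state_n + h·k1); state_{n+1} = state_n + (h/2)·(k1 + k2).
0.000000: (-1.300000, 0.600000)
  k1 = (0.600000, -0.715000)
  predictor → (-1.090000, 0.349750)
  k2 = (0.689250, -0.949500)
  → (-1.074381, 0.308712)
0.350000: (-1.074381, 0.308712)
  k1 = (0.648212, -0.940910)
  predictor → (-0.847507, -0.020606)
  k2 = (0.658394, -1.166129)
  → (-0.845725, -0.060019)
(x_1(0.7), x_2(0.7)) ≈ (-0.8457, -0.0600)

-0.8457, -0.0600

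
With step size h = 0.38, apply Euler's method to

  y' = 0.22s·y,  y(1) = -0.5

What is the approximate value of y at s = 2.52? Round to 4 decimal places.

Euler: y_{n+1} = y_n + h·f(s_n, y_n).
s=1.000000, y=-0.500000: f=-0.110000 → y ← -0.500000 + 0.38·(-0.110000) = -0.541800
s=1.380000, y=-0.541800: f=-0.164490 → y ← -0.541800 + 0.38·(-0.164490) = -0.604306
s=1.760000, y=-0.604306: f=-0.233987 → y ← -0.604306 + 0.38·(-0.233987) = -0.693222
s=2.140000, y=-0.693222: f=-0.326369 → y ← -0.693222 + 0.38·(-0.326369) = -0.817242
y(2.52) ≈ -0.8172

-0.8172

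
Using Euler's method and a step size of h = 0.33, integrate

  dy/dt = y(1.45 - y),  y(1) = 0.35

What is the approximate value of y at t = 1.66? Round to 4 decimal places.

Euler: y_{n+1} = y_n + h·f(t_n, y_n).
t=1.000000, y=0.350000: f=0.385000 → y ← 0.350000 + 0.33·0.385000 = 0.477050
t=1.330000, y=0.477050: f=0.464146 → y ← 0.477050 + 0.33·0.464146 = 0.630218
y(1.66) ≈ 0.6302

0.6302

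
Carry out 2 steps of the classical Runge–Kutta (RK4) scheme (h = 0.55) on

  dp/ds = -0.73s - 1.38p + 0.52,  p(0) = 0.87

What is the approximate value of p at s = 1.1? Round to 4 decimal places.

RK4: k1 = f(s_n, p_n); k2 = f(s_n + h/2, p_n + (h/2)·k1); k3 = f(s_n + h/2, p_n + (h/2)·k2); k4 = f(s_n + h, p_n + h·k3); p_{n+1} = p_n + (h/6)·(k1 + 2k2 + 2k3 + k4).
s=0.000000, p=0.870000:
  k1 = f(0.000000, 0.870000) = -0.680600
  k2 = f(0.275000, 0.682835) = -0.623062
  k3 = f(0.275000, 0.698658) = -0.644898
  k4 = f(0.550000, 0.515306) = -0.592623
  p ← 0.870000 + (0.55/6)·(k1 + 2k2 + 2k3 + k4) = 0.520829
s=0.550000, p=0.520829:
  k1 = f(0.550000, 0.520829) = -0.600243
  k2 = f(0.825000, 0.355762) = -0.573201
  k3 = f(0.825000, 0.363198) = -0.583464
  k4 = f(1.100000, 0.199924) = -0.558895
  p ← 0.520829 + (0.55/6)·(k1 + 2k2 + 2k3 + k4) = 0.202519
p(1.1) ≈ 0.2025

0.2025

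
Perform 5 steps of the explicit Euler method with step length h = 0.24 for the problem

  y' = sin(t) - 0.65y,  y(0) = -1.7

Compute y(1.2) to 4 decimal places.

Euler: y_{n+1} = y_n + h·f(t_n, y_n).
t=0.000000, y=-1.700000: f=1.105000 → y ← -1.700000 + 0.24·1.105000 = -1.434800
t=0.240000, y=-1.434800: f=1.170323 → y ← -1.434800 + 0.24·1.170323 = -1.153923
t=0.480000, y=-1.153923: f=1.211829 → y ← -1.153923 + 0.24·1.211829 = -0.863084
t=0.720000, y=-0.863084: f=1.220389 → y ← -0.863084 + 0.24·1.220389 = -0.570190
t=0.960000, y=-0.570190: f=1.189815 → y ← -0.570190 + 0.24·1.189815 = -0.284635
y(1.2) ≈ -0.2846

-0.2846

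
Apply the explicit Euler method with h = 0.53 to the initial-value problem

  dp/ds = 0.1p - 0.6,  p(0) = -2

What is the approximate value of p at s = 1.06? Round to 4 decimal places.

-2.8705

Euler: p_{n+1} = p_n + h·f(s_n, p_n).
s=0.000000, p=-2.000000: f=-0.800000 → p ← -2.000000 + 0.53·(-0.800000) = -2.424000
s=0.530000, p=-2.424000: f=-0.842400 → p ← -2.424000 + 0.53·(-0.842400) = -2.870472
p(1.06) ≈ -2.8705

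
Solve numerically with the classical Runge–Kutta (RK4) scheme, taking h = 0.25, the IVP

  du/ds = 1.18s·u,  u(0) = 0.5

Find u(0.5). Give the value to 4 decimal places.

RK4: k1 = f(s_n, u_n); k2 = f(s_n + h/2, u_n + (h/2)·k1); k3 = f(s_n + h/2, u_n + (h/2)·k2); k4 = f(s_n + h, u_n + h·k3); u_{n+1} = u_n + (h/6)·(k1 + 2k2 + 2k3 + k4).
s=0.000000, u=0.500000:
  k1 = f(0.000000, 0.500000) = 0.000000
  k2 = f(0.125000, 0.500000) = 0.073750
  k3 = f(0.125000, 0.509219) = 0.075110
  k4 = f(0.250000, 0.518777) = 0.153039
  u ← 0.500000 + (0.25/6)·(k1 + 2k2 + 2k3 + k4) = 0.518782
s=0.250000, u=0.518782:
  k1 = f(0.250000, 0.518782) = 0.153041
  k2 = f(0.375000, 0.537912) = 0.238026
  k3 = f(0.375000, 0.548535) = 0.242727
  k4 = f(0.500000, 0.579463) = 0.341883
  u ← 0.518782 + (0.25/6)·(k1 + 2k2 + 2k3 + k4) = 0.579466
u(0.5) ≈ 0.5795

0.5795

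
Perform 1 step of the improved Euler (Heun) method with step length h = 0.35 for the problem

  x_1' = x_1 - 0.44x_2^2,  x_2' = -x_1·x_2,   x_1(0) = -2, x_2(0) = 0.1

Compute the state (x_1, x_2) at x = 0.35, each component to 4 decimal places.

Heun on (x_1,x_2): k1 = f(x_n, state_n); k2 = f(x_n + h, state_n + h·k1); state_{n+1} = state_n + (h/2)·(k1 + k2).
0.000000: (-2.000000, 0.100000)
  k1 = (-2.004400, 0.200000)
  predictor → (-2.701540, 0.170000)
  k2 = (-2.714256, 0.459262)
  → (-2.825765, 0.215371)
(x_1(0.35), x_2(0.35)) ≈ (-2.8258, 0.2154)

-2.8258, 0.2154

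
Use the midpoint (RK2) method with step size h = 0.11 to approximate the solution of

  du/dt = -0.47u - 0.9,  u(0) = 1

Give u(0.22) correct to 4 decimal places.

Midpoint: k1 = f(t_n, u_n); k2 = f(t_n + h/2, u_n + (h/2)·k1); u_{n+1} = u_n + h·k2.
t=0.000000, u=1.000000:
  k1 = f(0.000000, 1.000000) = -1.370000
  k2 = f(0.055000, 0.924650) = -1.334585
  u ← 1.000000 + 0.11·(-1.334585) = 0.853196
t=0.110000, u=0.853196:
  k1 = f(0.110000, 0.853196) = -1.301002
  k2 = f(0.165000, 0.781640) = -1.267371
  u ← 0.853196 + 0.11·(-1.267371) = 0.713785
u(0.22) ≈ 0.7138

0.7138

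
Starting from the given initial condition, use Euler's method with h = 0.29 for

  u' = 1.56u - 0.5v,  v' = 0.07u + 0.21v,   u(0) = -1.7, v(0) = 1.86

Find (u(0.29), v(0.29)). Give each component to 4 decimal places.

-2.7388, 1.9388

Euler on (u,v): u_{n+1} = u_n + h·u', v_{n+1} = v_n + h·v'.
0.000000: (-1.700000, 1.860000); f=(-3.582000, 0.271600) → (-2.738780, 1.938764)
(u(0.29), v(0.29)) ≈ (-2.7388, 1.9388)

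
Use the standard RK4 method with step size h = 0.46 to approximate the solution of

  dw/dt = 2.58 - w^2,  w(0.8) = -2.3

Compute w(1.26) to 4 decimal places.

-9.0002

RK4: k1 = f(t_n, w_n); k2 = f(t_n + h/2, w_n + (h/2)·k1); k3 = f(t_n + h/2, w_n + (h/2)·k2); k4 = f(t_n + h, w_n + h·k3); w_{n+1} = w_n + (h/6)·(k1 + 2k2 + 2k3 + k4).
t=0.800000, w=-2.300000:
  k1 = f(0.800000, -2.300000) = -2.710000
  k2 = f(1.030000, -2.923300) = -5.965683
  k3 = f(1.030000, -3.672107) = -10.904370
  k4 = f(1.260000, -7.316010) = -50.944007
  w ← -2.300000 + (0.46/6)·(k1 + 2k2 + 2k3 + k4) = -9.000215
w(1.26) ≈ -9.0002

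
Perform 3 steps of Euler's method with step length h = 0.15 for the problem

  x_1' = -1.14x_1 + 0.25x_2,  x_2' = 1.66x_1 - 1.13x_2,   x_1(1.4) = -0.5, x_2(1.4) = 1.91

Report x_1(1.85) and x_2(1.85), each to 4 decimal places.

-0.1479, 0.8802

Euler on (x_1,x_2): x_1_{n+1} = x_1_n + h·x_1', x_2_{n+1} = x_2_n + h·x_2'.
1.400000: (-0.500000, 1.910000); f=(1.047500, -2.988300) → (-0.342875, 1.461755)
1.550000: (-0.342875, 1.461755); f=(0.756316, -2.220956) → (-0.229428, 1.128612)
1.700000: (-0.229428, 1.128612); f=(0.543700, -1.656181) → (-0.147873, 0.880185)
(x_1(1.85), x_2(1.85)) ≈ (-0.1479, 0.8802)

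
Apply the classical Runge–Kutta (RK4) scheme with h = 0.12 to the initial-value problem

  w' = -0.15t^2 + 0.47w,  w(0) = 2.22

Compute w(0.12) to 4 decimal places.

2.3487

RK4: k1 = f(t_n, w_n); k2 = f(t_n + h/2, w_n + (h/2)·k1); k3 = f(t_n + h/2, w_n + (h/2)·k2); k4 = f(t_n + h, w_n + h·k3); w_{n+1} = w_n + (h/6)·(k1 + 2k2 + 2k3 + k4).
t=0.000000, w=2.220000:
  k1 = f(0.000000, 2.220000) = 1.043400
  k2 = f(0.060000, 2.282604) = 1.072284
  k3 = f(0.060000, 2.284337) = 1.073098
  k4 = f(0.120000, 2.348772) = 1.101763
  w ← 2.220000 + (0.12/6)·(k1 + 2k2 + 2k3 + k4) = 2.348719
w(0.12) ≈ 2.3487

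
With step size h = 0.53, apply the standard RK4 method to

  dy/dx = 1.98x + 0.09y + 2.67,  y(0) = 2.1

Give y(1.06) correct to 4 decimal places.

RK4: k1 = f(x_n, y_n); k2 = f(x_n + h/2, y_n + (h/2)·k1); k3 = f(x_n + h/2, y_n + (h/2)·k2); k4 = f(x_n + h, y_n + h·k3); y_{n+1} = y_n + (h/6)·(k1 + 2k2 + 2k3 + k4).
x=0.000000, y=2.100000:
  k1 = f(0.000000, 2.100000) = 2.859000
  k2 = f(0.265000, 2.857635) = 3.451887
  k3 = f(0.265000, 3.014750) = 3.466028
  k4 = f(0.530000, 3.936995) = 4.073730
  y ← 2.100000 + (0.53/6)·(k1 + 2k2 + 2k3 + k4) = 3.934556
x=0.530000, y=3.934556:
  k1 = f(0.530000, 3.934556) = 4.073510
  k2 = f(0.795000, 5.014036) = 4.695363
  k3 = f(0.795000, 5.178827) = 4.710194
  k4 = f(1.060000, 6.430959) = 5.347586
  y ← 3.934556 + (0.53/6)·(k1 + 2k2 + 2k3 + k4) = 6.428401
y(1.06) ≈ 6.4284

6.4284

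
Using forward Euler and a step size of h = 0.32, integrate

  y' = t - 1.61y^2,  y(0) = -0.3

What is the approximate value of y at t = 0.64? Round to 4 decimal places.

Euler: y_{n+1} = y_n + h·f(t_n, y_n).
t=0.000000, y=-0.300000: f=-0.144900 → y ← -0.300000 + 0.32·(-0.144900) = -0.346368
t=0.320000, y=-0.346368: f=0.126847 → y ← -0.346368 + 0.32·0.126847 = -0.305777
y(0.64) ≈ -0.3058

-0.3058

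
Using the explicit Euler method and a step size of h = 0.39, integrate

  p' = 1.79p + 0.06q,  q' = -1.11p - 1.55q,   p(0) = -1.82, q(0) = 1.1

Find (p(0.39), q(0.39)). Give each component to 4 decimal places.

Euler on (p,q): p_{n+1} = p_n + h·p', q_{n+1} = q_n + h·q'.
0.000000: (-1.820000, 1.100000); f=(-3.191800, 0.315200) → (-3.064802, 1.222928)
(p(0.39), q(0.39)) ≈ (-3.0648, 1.2229)

-3.0648, 1.2229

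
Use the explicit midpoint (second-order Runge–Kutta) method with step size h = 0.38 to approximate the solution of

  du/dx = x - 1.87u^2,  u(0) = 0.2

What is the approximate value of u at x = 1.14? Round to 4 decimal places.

0.5927

Midpoint: k1 = f(x_n, u_n); k2 = f(x_n + h/2, u_n + (h/2)·k1); u_{n+1} = u_n + h·k2.
x=0.000000, u=0.200000:
  k1 = f(0.000000, 0.200000) = -0.074800
  k2 = f(0.190000, 0.185788) = 0.125453
  u ← 0.200000 + 0.38·0.125453 = 0.247672
x=0.380000, u=0.247672:
  k1 = f(0.380000, 0.247672) = 0.265291
  k2 = f(0.570000, 0.298077) = 0.403850
  u ← 0.247672 + 0.38·0.403850 = 0.401135
x=0.760000, u=0.401135:
  k1 = f(0.760000, 0.401135) = 0.459099
  k2 = f(0.950000, 0.488364) = 0.504006
  u ← 0.401135 + 0.38·0.504006 = 0.592657
u(1.14) ≈ 0.5927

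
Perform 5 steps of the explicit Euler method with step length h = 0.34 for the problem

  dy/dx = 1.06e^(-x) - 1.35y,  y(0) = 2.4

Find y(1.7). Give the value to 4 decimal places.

0.3990

Euler: y_{n+1} = y_n + h·f(x_n, y_n).
x=0.000000, y=2.400000: f=-2.180000 → y ← 2.400000 + 0.34·(-2.180000) = 1.658800
x=0.340000, y=1.658800: f=-1.484903 → y ← 1.658800 + 0.34·(-1.484903) = 1.153933
x=0.680000, y=1.153933: f=-1.020795 → y ← 1.153933 + 0.34·(-1.020795) = 0.806862
x=1.020000, y=0.806862: f=-0.707034 → y ← 0.806862 + 0.34·(-0.707034) = 0.566471
x=1.360000, y=0.566471: f=-0.492675 → y ← 0.566471 + 0.34·(-0.492675) = 0.398961
y(1.7) ≈ 0.3990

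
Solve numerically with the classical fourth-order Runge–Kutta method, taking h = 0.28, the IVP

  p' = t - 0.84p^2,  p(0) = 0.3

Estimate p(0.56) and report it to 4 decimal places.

RK4: k1 = f(t_n, p_n); k2 = f(t_n + h/2, p_n + (h/2)·k1); k3 = f(t_n + h/2, p_n + (h/2)·k2); k4 = f(t_n + h, p_n + h·k3); p_{n+1} = p_n + (h/6)·(k1 + 2k2 + 2k3 + k4).
t=0.000000, p=0.300000:
  k1 = f(0.000000, 0.300000) = -0.075600
  k2 = f(0.140000, 0.289416) = 0.069640
  k3 = f(0.140000, 0.309750) = 0.059406
  k4 = f(0.280000, 0.316634) = 0.195784
  p ← 0.300000 + (0.28/6)·(k1 + 2k2 + 2k3 + k4) = 0.317653
t=0.280000, p=0.317653:
  k1 = f(0.280000, 0.317653) = 0.195241
  k2 = f(0.420000, 0.344987) = 0.320027
  k3 = f(0.420000, 0.362457) = 0.309645
  k4 = f(0.560000, 0.404354) = 0.422658
  p ← 0.317653 + (0.28/6)·(k1 + 2k2 + 2k3 + k4) = 0.405258
p(0.56) ≈ 0.4053

0.4053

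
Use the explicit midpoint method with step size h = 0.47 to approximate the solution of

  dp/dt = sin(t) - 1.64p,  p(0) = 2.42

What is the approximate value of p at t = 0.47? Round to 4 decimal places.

1.3830

Midpoint: k1 = f(t_n, p_n); k2 = f(t_n + h/2, p_n + (h/2)·k1); p_{n+1} = p_n + h·k2.
t=0.000000, p=2.420000:
  k1 = f(0.000000, 2.420000) = -3.968800
  k2 = f(0.235000, 1.487332) = -2.206381
  p ← 2.420000 + 0.47·(-2.206381) = 1.383001
p(0.47) ≈ 1.3830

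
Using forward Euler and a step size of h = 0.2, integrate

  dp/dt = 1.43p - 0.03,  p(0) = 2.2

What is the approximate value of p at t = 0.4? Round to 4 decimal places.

3.6246

Euler: p_{n+1} = p_n + h·f(t_n, p_n).
t=0.000000, p=2.200000: f=3.116000 → p ← 2.200000 + 0.2·3.116000 = 2.823200
t=0.200000, p=2.823200: f=4.007176 → p ← 2.823200 + 0.2·4.007176 = 3.624635
p(0.4) ≈ 3.6246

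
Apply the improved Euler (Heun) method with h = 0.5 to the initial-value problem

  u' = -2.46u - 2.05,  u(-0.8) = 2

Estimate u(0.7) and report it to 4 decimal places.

Heun: k1 = f(s_n, u_n); k2 = f(s_n + h, u_n + h·k1); u_{n+1} = u_n + (h/2)·(k1 + k2).
s=-0.800000, u=2.000000:
  k1 = f(-0.800000, 2.000000) = -6.970000
  k2 = f(-0.300000, -1.485000) = 1.603100
  u ← 2.000000 + (0.5/2)·(-6.970000 + 1.603100) = 0.658275
s=-0.300000, u=0.658275:
  k1 = f(-0.300000, 0.658275) = -3.669357
  k2 = f(0.200000, -1.176403) = 0.843952
  u ← 0.658275 + (0.5/2)·(-3.669357 + 0.843952) = -0.048076
s=0.200000, u=-0.048076:
  k1 = f(0.200000, -0.048076) = -1.931733
  k2 = f(0.700000, -1.013942) = 0.444299
  u ← -0.048076 + (0.5/2)·(-1.931733 + 0.444299) = -0.419935
u(0.7) ≈ -0.4199

-0.4199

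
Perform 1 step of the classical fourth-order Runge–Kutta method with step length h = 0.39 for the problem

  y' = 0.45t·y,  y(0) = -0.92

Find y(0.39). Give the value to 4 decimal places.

-0.9520

RK4: k1 = f(t_n, y_n); k2 = f(t_n + h/2, y_n + (h/2)·k1); k3 = f(t_n + h/2, y_n + (h/2)·k2); k4 = f(t_n + h, y_n + h·k3); y_{n+1} = y_n + (h/6)·(k1 + 2k2 + 2k3 + k4).
t=0.000000, y=-0.920000:
  k1 = f(0.000000, -0.920000) = 0.000000
  k2 = f(0.195000, -0.920000) = -0.080730
  k3 = f(0.195000, -0.935742) = -0.082111
  k4 = f(0.390000, -0.952023) = -0.167080
  y ← -0.920000 + (0.39/6)·(k1 + 2k2 + 2k3 + k4) = -0.952030
y(0.39) ≈ -0.9520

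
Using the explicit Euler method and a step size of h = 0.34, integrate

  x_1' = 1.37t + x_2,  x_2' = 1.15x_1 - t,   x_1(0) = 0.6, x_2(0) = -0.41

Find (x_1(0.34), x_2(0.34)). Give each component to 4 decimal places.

Euler on (x_1,x_2): x_1_{n+1} = x_1_n + h·x_1', x_2_{n+1} = x_2_n + h·x_2'.
0.000000: (0.600000, -0.410000); f=(-0.410000, 0.690000) → (0.460600, -0.175400)
(x_1(0.34), x_2(0.34)) ≈ (0.4606, -0.1754)

0.4606, -0.1754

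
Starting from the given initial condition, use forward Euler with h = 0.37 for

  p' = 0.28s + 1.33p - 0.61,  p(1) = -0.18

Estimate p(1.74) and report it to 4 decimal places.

Euler: p_{n+1} = p_n + h·f(s_n, p_n).
s=1.000000, p=-0.180000: f=-0.569400 → p ← -0.180000 + 0.37·(-0.569400) = -0.390678
s=1.370000, p=-0.390678: f=-0.746002 → p ← -0.390678 + 0.37·(-0.746002) = -0.666699
p(1.74) ≈ -0.6667

-0.6667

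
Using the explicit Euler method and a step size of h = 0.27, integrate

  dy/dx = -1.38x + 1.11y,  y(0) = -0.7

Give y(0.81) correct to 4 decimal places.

Euler: y_{n+1} = y_n + h·f(x_n, y_n).
x=0.000000, y=-0.700000: f=-0.777000 → y ← -0.700000 + 0.27·(-0.777000) = -0.909790
x=0.270000, y=-0.909790: f=-1.382467 → y ← -0.909790 + 0.27·(-1.382467) = -1.283056
x=0.540000, y=-1.283056: f=-2.169392 → y ← -1.283056 + 0.27·(-2.169392) = -1.868792
y(0.81) ≈ -1.8688

-1.8688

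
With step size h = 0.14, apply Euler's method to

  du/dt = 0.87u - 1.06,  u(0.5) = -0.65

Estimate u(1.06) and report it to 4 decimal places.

Euler: u_{n+1} = u_n + h·f(t_n, u_n).
t=0.500000, u=-0.650000: f=-1.625500 → u ← -0.650000 + 0.14·(-1.625500) = -0.877570
t=0.640000, u=-0.877570: f=-1.823486 → u ← -0.877570 + 0.14·(-1.823486) = -1.132858
t=0.780000, u=-1.132858: f=-2.045586 → u ← -1.132858 + 0.14·(-2.045586) = -1.419240
t=0.920000, u=-1.419240: f=-2.294739 → u ← -1.419240 + 0.14·(-2.294739) = -1.740504
u(1.06) ≈ -1.7405

-1.7405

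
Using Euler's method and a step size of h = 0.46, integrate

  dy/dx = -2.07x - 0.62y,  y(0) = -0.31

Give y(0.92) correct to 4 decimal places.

-0.5964

Euler: y_{n+1} = y_n + h·f(x_n, y_n).
x=0.000000, y=-0.310000: f=0.192200 → y ← -0.310000 + 0.46·0.192200 = -0.221588
x=0.460000, y=-0.221588: f=-0.814815 → y ← -0.221588 + 0.46·(-0.814815) = -0.596403
y(0.92) ≈ -0.5964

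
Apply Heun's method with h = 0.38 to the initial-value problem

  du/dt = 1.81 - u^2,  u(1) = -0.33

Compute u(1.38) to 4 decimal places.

Heun: k1 = f(t_n, u_n); k2 = f(t_n + h, u_n + h·k1); u_{n+1} = u_n + (h/2)·(k1 + k2).
t=1.000000, u=-0.330000:
  k1 = f(1.000000, -0.330000) = 1.701100
  k2 = f(1.380000, 0.316418) = 1.709880
  u ← -0.330000 + (0.38/2)·(1.701100 + 1.709880) = 0.318086
u(1.38) ≈ 0.3181

0.3181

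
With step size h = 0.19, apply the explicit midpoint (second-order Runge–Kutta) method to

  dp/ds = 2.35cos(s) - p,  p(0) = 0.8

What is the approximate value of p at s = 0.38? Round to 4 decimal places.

1.2683

Midpoint: k1 = f(s_n, p_n); k2 = f(s_n + h/2, p_n + (h/2)·k1); p_{n+1} = p_n + h·k2.
s=0.000000, p=0.800000:
  k1 = f(0.000000, 0.800000) = 1.550000
  k2 = f(0.095000, 0.947250) = 1.392154
  p ← 0.800000 + 0.19·1.392154 = 1.064509
s=0.190000, p=1.064509:
  k1 = f(0.190000, 1.064509) = 1.243201
  k2 = f(0.285000, 1.182613) = 1.072592
  p ← 1.064509 + 0.19·1.072592 = 1.268302
p(0.38) ≈ 1.2683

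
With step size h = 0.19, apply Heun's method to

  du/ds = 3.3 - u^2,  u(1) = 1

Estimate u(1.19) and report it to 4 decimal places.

Heun: k1 = f(s_n, u_n); k2 = f(s_n + h, u_n + h·k1); u_{n+1} = u_n + (h/2)·(k1 + k2).
s=1.000000, u=1.000000:
  k1 = f(1.000000, 1.000000) = 2.300000
  k2 = f(1.190000, 1.437000) = 1.235031
  u ← 1.000000 + (0.19/2)·(2.300000 + 1.235031) = 1.335828
u(1.19) ≈ 1.3358

1.3358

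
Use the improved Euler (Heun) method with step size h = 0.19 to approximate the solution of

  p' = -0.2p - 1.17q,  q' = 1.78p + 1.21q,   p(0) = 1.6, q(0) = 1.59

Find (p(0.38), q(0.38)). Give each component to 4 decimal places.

Heun on (p,q): k1 = f(s_n, state_n); k2 = f(s_n + h, state_n + h·k1); state_{n+1} = state_n + (h/2)·(k1 + k2).
0.000000: (1.600000, 1.590000)
  k1 = (-2.180300, 4.771900)
  predictor → (1.185743, 2.496661)
  k2 = (-3.158242, 5.131582)
  → (1.092839, 2.530831)
0.190000: (1.092839, 2.530831)
  k1 = (-3.179640, 5.007558)
  predictor → (0.488707, 3.482267)
  k2 = (-4.171994, 5.083441)
  → (0.394433, 3.489476)
(p(0.38), q(0.38)) ≈ (0.3944, 3.4895)

0.3944, 3.4895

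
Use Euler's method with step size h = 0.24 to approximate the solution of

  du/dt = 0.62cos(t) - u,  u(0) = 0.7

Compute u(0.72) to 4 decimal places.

0.6351

Euler: u_{n+1} = u_n + h·f(t_n, u_n).
t=0.000000, u=0.700000: f=-0.080000 → u ← 0.700000 + 0.24·(-0.080000) = 0.680800
t=0.240000, u=0.680800: f=-0.078570 → u ← 0.680800 + 0.24·(-0.078570) = 0.661943
t=0.480000, u=0.661943: f=-0.112006 → u ← 0.661943 + 0.24·(-0.112006) = 0.635062
u(0.72) ≈ 0.6351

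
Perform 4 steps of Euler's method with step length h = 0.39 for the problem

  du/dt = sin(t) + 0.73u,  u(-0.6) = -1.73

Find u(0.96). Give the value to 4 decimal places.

Euler: u_{n+1} = u_n + h·f(t_n, u_n).
t=-0.600000, u=-1.730000: f=-1.827542 → u ← -1.730000 + 0.39·(-1.827542) = -2.442742
t=-0.210000, u=-2.442742: f=-1.991661 → u ← -2.442742 + 0.39·(-1.991661) = -3.219489
t=0.180000, u=-3.219489: f=-2.171198 → u ← -3.219489 + 0.39·(-2.171198) = -4.066257
t=0.570000, u=-4.066257: f=-2.428735 → u ← -4.066257 + 0.39·(-2.428735) = -5.013463
u(0.96) ≈ -5.0135

-5.0135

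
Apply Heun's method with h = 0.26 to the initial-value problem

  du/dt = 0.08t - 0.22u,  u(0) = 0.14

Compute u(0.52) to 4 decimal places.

Heun: k1 = f(t_n, u_n); k2 = f(t_n + h, u_n + h·k1); u_{n+1} = u_n + (h/2)·(k1 + k2).
t=0.000000, u=0.140000:
  k1 = f(0.000000, 0.140000) = -0.030800
  k2 = f(0.260000, 0.131992) = -0.008238
  u ← 0.140000 + (0.26/2)·(-0.030800 + (-0.008238)) = 0.134925
t=0.260000, u=0.134925:
  k1 = f(0.260000, 0.134925) = -0.008884
  k2 = f(0.520000, 0.132615) = 0.012425
  u ← 0.134925 + (0.26/2)·(-0.008884 + 0.012425) = 0.135385
u(0.52) ≈ 0.1354

0.1354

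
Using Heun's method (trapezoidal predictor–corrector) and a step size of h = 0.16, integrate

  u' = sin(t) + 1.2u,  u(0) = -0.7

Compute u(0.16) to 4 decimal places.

Heun: k1 = f(t_n, u_n); k2 = f(t_n + h, u_n + h·k1); u_{n+1} = u_n + (h/2)·(k1 + k2).
t=0.000000, u=-0.700000:
  k1 = f(0.000000, -0.700000) = -0.840000
  k2 = f(0.160000, -0.834400) = -0.841962
  u ← -0.700000 + (0.16/2)·(-0.840000 + (-0.841962)) = -0.834557
u(0.16) ≈ -0.8346

-0.8346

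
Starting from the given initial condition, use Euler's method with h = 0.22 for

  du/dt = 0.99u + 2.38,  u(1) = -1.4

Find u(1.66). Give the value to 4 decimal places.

-0.5907

Euler: u_{n+1} = u_n + h·f(t_n, u_n).
t=1.000000, u=-1.400000: f=0.994000 → u ← -1.400000 + 0.22·0.994000 = -1.181320
t=1.220000, u=-1.181320: f=1.210493 → u ← -1.181320 + 0.22·1.210493 = -0.915011
t=1.440000, u=-0.915011: f=1.474139 → u ← -0.915011 + 0.22·1.474139 = -0.590701
u(1.66) ≈ -0.5907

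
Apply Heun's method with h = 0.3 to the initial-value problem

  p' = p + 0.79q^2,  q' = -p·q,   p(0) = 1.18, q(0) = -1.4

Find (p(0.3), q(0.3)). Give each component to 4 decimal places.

1.9860, -0.8811

Heun on (p,q): k1 = f(t_n, state_n); k2 = f(t_n + h, state_n + h·k1); state_{n+1} = state_n + (h/2)·(k1 + k2).
0.000000: (1.180000, -1.400000)
  k1 = (2.728400, 1.652000)
  predictor → (1.998520, -0.904400)
  k2 = (2.644692, 1.807461)
  → (1.985964, -0.881081)
(p(0.3), q(0.3)) ≈ (1.9860, -0.8811)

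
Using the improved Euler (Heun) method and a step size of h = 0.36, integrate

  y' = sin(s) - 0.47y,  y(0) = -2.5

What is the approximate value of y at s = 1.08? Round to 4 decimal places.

Heun: k1 = f(s_n, y_n); k2 = f(s_n + h, y_n + h·k1); y_{n+1} = y_n + (h/2)·(k1 + k2).
s=0.000000, y=-2.500000:
  k1 = f(0.000000, -2.500000) = 1.175000
  k2 = f(0.360000, -2.077000) = 1.328464
  y ← -2.500000 + (0.36/2)·(1.175000 + 1.328464) = -2.049376
s=0.360000, y=-2.049376:
  k1 = f(0.360000, -2.049376) = 1.315481
  k2 = f(0.720000, -1.575803) = 1.400012
  y ← -2.049376 + (0.36/2)·(1.315481 + 1.400012) = -1.560588
s=0.720000, y=-1.560588:
  k1 = f(0.720000, -1.560588) = 1.392861
  k2 = f(1.080000, -1.059158) = 1.379762
  y ← -1.560588 + (0.36/2)·(1.392861 + 1.379762) = -1.061516
y(1.08) ≈ -1.0615

-1.0615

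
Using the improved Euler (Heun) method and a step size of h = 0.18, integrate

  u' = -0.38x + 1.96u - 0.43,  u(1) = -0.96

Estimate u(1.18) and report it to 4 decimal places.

Heun: k1 = f(x_n, u_n); k2 = f(x_n + h, u_n + h·k1); u_{n+1} = u_n + (h/2)·(k1 + k2).
x=1.000000, u=-0.960000:
  k1 = f(1.000000, -0.960000) = -2.691600
  k2 = f(1.180000, -1.444488) = -3.709596
  u ← -0.960000 + (0.18/2)·(-2.691600 + (-3.709596)) = -1.536108
u(1.18) ≈ -1.5361

-1.5361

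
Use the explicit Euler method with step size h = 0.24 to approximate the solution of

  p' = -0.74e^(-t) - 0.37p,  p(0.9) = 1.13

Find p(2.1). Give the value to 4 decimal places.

0.5203

Euler: p_{n+1} = p_n + h·f(t_n, p_n).
t=0.900000, p=1.130000: f=-0.718962 → p ← 1.130000 + 0.24·(-0.718962) = 0.957449
t=1.140000, p=0.957449: f=-0.590922 → p ← 0.957449 + 0.24·(-0.590922) = 0.815628
t=1.380000, p=0.815628: f=-0.487950 → p ← 0.815628 + 0.24·(-0.487950) = 0.698520
t=1.620000, p=0.698520: f=-0.404897 → p ← 0.698520 + 0.24·(-0.404897) = 0.601344
t=1.860000, p=0.601344: f=-0.337695 → p ← 0.601344 + 0.24·(-0.337695) = 0.520298
p(2.1) ≈ 0.5203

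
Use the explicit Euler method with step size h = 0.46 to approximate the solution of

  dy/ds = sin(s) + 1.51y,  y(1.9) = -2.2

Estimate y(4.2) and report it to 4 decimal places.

-25.5265

Euler: y_{n+1} = y_n + h·f(s_n, y_n).
s=1.900000, y=-2.200000: f=-2.375700 → y ← -2.200000 + 0.46·(-2.375700) = -3.292822
s=2.360000, y=-3.292822: f=-4.267750 → y ← -3.292822 + 0.46·(-4.267750) = -5.255987
s=2.820000, y=-5.255987: f=-7.620463 → y ← -5.255987 + 0.46·(-7.620463) = -8.761400
s=3.280000, y=-8.761400: f=-13.367680 → y ← -8.761400 + 0.46·(-13.367680) = -14.910533
s=3.740000, y=-14.910533: f=-23.078232 → y ← -14.910533 + 0.46·(-23.078232) = -25.526519
y(4.2) ≈ -25.5265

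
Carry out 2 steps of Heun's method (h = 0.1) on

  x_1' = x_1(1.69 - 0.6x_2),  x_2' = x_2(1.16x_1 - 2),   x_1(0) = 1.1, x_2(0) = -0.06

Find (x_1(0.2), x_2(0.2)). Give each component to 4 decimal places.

Heun on (x_1,x_2): k1 = f(x_n, state_n); k2 = f(x_n + h, state_n + h·k1); state_{n+1} = state_n + (h/2)·(k1 + k2).
0.000000: (1.100000, -0.060000)
  k1 = (1.898600, 0.043440)
  predictor → (1.289860, -0.055656)
  k2 = (2.222936, 0.028037)
  → (1.306077, -0.056426)
0.100000: (1.306077, -0.056426)
  k1 = (2.251488, 0.027364)
  predictor → (1.531226, -0.053690)
  k2 = (2.637098, 0.012015)
  → (1.550506, -0.054457)
(x_1(0.2), x_2(0.2)) ≈ (1.5505, -0.0545)

1.5505, -0.0545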